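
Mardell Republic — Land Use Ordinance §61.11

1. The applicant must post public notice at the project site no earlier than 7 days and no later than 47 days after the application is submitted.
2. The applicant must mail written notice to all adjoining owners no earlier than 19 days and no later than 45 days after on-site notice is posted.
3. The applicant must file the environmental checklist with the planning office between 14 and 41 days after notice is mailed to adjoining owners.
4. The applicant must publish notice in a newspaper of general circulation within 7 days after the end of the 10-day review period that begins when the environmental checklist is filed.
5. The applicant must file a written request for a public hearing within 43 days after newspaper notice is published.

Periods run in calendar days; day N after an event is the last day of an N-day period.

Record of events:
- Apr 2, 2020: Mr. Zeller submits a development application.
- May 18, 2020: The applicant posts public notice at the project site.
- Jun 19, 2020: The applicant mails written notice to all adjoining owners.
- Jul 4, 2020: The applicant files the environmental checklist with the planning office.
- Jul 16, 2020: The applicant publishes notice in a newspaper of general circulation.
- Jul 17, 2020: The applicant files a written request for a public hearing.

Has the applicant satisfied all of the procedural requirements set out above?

Yes

Step 1: the window is 7–47 days after Apr 2, 2020 (when the application is submitted), so Apr 9, 2020 through May 19, 2020; done May 18, 2020, which is between those dates.
Step 2: the window is 19–45 days after May 18, 2020 (when on-site notice is posted), so Jun 6, 2020 through Jul 2, 2020; done Jun 19, 2020, which is between those dates.
Step 3: the window is 14–41 days after Jun 19, 2020 (when notice is mailed to adjoining owners), so Jul 3, 2020 through Jul 30, 2020; Jul 4, 2020 falls inside that range.
Step 4: 7 days after Jul 14, 2020 (end of the 10-day review period, which began when the environmental checklist is filed on Jul 4, 2020) is Jul 21, 2020; Jul 16, 2020 is within that limit.
Step 5: 43 days after Jul 16, 2020 (when newspaper notice is published) is Aug 28, 2020; done Jul 17, 2020 — timely.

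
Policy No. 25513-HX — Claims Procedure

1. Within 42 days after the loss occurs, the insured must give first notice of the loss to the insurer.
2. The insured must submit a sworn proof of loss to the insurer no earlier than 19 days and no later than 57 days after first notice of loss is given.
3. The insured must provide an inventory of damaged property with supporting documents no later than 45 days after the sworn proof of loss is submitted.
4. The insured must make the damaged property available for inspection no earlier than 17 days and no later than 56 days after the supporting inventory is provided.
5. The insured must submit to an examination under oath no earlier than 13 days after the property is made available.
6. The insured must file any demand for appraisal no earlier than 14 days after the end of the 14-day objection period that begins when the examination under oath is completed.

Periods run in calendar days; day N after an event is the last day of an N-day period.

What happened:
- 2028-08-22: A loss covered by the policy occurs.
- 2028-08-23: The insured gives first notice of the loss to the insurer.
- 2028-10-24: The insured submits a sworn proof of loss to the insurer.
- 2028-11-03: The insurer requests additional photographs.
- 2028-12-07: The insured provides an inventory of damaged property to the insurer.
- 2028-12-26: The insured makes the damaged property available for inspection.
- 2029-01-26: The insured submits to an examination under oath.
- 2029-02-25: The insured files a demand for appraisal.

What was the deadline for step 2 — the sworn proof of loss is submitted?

2028-10-19

Step 2 runs from 2028-08-23, when first notice of loss is given. The window is 19–57 days after 2028-08-23; it closes on 2028-10-19.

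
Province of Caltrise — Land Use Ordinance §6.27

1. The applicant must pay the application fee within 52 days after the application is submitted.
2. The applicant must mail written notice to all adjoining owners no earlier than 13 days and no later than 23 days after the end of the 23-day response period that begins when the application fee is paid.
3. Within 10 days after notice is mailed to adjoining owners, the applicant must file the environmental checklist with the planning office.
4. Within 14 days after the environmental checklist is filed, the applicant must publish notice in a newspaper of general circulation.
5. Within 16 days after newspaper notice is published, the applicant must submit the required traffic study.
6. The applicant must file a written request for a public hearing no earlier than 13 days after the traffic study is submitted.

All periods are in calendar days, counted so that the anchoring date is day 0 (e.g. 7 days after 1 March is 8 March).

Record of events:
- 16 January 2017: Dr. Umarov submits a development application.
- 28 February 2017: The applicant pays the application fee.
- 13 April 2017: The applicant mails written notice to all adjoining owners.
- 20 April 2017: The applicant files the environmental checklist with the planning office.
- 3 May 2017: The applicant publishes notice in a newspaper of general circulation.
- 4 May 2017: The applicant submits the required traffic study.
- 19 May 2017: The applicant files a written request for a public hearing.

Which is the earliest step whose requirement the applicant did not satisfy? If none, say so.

None — every step was satisfied

Step 1 — counting 52 days from 16 January 2017 (when the application is submitted) gives a deadline of 9 March 2017; completed 28 February 2017, before the deadline.
Step 2 — 13 and 23 days from 23 March 2017 (end of the 23-day response period, which began when the application fee is paid on 28 February 2017) are 5 April 2017 and 15 April 2017 respectively; done 13 April 2017, which is between those dates.
Step 3 — counting 10 days from 13 April 2017 (when notice is mailed to adjoining owners) gives a deadline of 23 April 2017; completed 20 April 2017, before the deadline.
Step 4 — counting 14 days from 20 April 2017 (when the environmental checklist is filed) gives a deadline of 4 May 2017; 3 May 2017 is within that limit.
Step 5 — counting 16 days from 3 May 2017 (when newspaper notice is published) gives a deadline of 19 May 2017; done 4 May 2017 — timely.
Step 6 — must wait 13 days from 4 May 2017 (when the traffic study is submitted), so not before 17 May 2017; done 19 May 2017, after the minimum wait.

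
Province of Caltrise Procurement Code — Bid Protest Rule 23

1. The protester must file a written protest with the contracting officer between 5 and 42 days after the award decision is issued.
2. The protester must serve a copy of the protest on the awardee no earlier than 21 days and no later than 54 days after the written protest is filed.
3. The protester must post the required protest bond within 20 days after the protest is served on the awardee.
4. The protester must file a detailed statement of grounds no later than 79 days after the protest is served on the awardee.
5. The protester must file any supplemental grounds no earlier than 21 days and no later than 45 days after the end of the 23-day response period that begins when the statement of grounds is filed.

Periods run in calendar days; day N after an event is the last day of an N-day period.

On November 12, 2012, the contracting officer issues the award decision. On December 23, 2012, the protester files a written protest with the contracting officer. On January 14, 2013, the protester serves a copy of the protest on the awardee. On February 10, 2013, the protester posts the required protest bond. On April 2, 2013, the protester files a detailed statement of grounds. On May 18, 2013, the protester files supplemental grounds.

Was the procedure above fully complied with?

Step 1: the window is 5–42 days after November 12, 2012 (when the award decision is issued), so November 17, 2012 through December 24, 2012; December 23, 2012 falls inside that range.
Step 2: the window is 21–54 days after December 23, 2012 (when the written protest is filed), so January 13, 2013 through February 15, 2013; January 14, 2013 falls inside that range.
Step 3: 20 days after January 14, 2013 (when the protest is served on the awardee) is February 3, 2013; February 10, 2013 misses that deadline by 7 days.

No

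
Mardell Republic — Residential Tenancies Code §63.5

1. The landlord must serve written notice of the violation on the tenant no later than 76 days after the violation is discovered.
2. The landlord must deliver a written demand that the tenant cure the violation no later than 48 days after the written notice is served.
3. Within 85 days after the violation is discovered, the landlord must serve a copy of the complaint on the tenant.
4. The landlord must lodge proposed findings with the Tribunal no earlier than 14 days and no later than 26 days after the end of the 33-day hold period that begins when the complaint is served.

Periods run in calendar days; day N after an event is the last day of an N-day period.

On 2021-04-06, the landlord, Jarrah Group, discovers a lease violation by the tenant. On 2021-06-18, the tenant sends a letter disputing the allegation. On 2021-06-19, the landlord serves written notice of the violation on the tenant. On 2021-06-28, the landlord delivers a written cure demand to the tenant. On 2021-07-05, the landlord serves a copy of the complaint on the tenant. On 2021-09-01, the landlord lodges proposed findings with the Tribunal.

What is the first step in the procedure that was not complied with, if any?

(1) due by 2021-04-06 + 76 days = 2021-06-21; completed 2021-06-19, before the deadline.
(2) due by 2021-06-19 + 48 days = 2021-08-06; 2021-06-28 is within that limit.
(3) due by 2021-04-06 + 85 days = 2021-06-30; 2021-07-05 misses that deadline by 5 days.

Step 3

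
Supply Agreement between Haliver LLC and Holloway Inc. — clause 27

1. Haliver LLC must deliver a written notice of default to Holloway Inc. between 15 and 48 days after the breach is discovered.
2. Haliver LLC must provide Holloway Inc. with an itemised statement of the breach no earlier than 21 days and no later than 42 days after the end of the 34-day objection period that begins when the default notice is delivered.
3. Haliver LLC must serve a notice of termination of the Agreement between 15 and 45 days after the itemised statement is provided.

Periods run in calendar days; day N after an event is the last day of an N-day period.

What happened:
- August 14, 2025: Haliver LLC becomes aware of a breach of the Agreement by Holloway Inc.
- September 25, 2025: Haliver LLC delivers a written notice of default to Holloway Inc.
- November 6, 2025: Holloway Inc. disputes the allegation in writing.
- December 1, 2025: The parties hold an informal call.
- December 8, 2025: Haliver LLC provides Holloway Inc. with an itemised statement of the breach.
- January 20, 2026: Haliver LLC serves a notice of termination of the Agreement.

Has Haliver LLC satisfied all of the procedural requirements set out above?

(1) the permitted window runs from August 14, 2025 + 15 = August 29, 2025 to August 14, 2025 + 48 = October 1, 2025; done September 25, 2025 — within the window.
(2) the permitted window runs from October 29, 2025 + 21 = November 19, 2025 to October 29, 2025 + 42 = December 10, 2025; done December 8, 2025 — within the window.
(3) the permitted window runs from December 8, 2025 + 15 = December 23, 2025 to December 8, 2025 + 45 = January 22, 2026; January 20, 2026 falls inside that range.

Yes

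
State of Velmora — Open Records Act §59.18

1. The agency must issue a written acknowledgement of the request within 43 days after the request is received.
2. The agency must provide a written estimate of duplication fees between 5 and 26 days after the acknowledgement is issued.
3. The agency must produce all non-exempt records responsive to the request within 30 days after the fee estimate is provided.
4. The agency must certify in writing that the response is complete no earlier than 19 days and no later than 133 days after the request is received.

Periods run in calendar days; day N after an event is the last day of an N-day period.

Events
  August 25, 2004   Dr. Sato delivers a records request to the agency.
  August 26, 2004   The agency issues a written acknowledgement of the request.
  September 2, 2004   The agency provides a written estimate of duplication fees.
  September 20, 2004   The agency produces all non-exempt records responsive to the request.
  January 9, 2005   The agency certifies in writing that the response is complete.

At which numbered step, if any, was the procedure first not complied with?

Step 4

Step 1 — counting 43 days from August 25, 2004 (when the request is received) gives a deadline of October 7, 2004; completed August 26, 2004, before the deadline.
Step 2 — 5 and 26 days from August 26, 2004 (when the acknowledgement is issued) are August 31, 2004 and September 21, 2004 respectively; September 2, 2004 falls inside that range.
Step 3 — counting 30 days from September 2, 2004 (when the fee estimate is provided) gives a deadline of October 2, 2004; completed September 20, 2004, before the deadline.
Step 4 — 19 and 133 days from August 25, 2004 (when the request is received) are September 13, 2004 and January 5, 2005 respectively; done January 9, 2005 — 4 days after the window closed.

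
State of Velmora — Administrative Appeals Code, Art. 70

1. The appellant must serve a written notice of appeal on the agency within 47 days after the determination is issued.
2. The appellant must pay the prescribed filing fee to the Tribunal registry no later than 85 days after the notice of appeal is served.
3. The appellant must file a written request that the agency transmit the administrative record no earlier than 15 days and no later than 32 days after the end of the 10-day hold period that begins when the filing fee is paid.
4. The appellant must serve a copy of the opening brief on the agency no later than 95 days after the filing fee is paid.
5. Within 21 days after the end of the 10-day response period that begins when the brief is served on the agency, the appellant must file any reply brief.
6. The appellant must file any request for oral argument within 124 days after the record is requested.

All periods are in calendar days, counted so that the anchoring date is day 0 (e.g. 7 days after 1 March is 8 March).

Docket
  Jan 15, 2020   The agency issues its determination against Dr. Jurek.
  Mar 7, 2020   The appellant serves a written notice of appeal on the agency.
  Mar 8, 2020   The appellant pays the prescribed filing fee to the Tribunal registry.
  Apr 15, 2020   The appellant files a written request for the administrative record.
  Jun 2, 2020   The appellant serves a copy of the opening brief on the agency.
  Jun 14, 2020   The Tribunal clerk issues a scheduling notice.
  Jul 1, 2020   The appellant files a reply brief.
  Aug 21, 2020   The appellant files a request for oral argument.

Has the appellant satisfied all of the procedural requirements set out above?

(1) due by Jan 15, 2020 + 47 days = Mar 2, 2020; not done until Mar 7, 2020, 5 days after the deadline.
That is the first point of non-compliance.

No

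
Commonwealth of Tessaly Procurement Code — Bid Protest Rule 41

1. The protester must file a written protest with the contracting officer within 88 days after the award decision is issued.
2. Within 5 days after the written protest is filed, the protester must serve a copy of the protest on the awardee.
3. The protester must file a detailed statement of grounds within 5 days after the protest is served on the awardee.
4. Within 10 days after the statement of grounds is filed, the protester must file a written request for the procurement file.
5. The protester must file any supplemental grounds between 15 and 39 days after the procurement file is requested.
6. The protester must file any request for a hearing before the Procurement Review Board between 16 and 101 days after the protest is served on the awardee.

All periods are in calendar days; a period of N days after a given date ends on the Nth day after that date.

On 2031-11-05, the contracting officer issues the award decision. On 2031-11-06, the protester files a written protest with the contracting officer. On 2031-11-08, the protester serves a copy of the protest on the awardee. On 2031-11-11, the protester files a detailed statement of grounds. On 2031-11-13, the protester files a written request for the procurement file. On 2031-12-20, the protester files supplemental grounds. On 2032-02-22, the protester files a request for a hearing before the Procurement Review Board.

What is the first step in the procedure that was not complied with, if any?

Step 1 — counting 88 days from 2031-11-05 (when the award decision is issued) gives a deadline of 2032-02-01; 2031-11-06 is within that limit.
Step 2 — counting 5 days from 2031-11-06 (when the written protest is filed) gives a deadline of 2031-11-11; 2031-11-08 is within that limit.
Step 3 — counting 5 days from 2031-11-08 (when the protest is served on the awardee) gives a deadline of 2031-11-13; completed 2031-11-11, before the deadline.
Step 4 — counting 10 days from 2031-11-11 (when the statement of grounds is filed) gives a deadline of 2031-11-21; completed 2031-11-13, before the deadline.
Step 5 — 15 and 39 days from 2031-11-13 (when the procurement file is requested) are 2031-11-28 and 2031-12-22 respectively; done 2031-12-20, which is between those dates.
Step 6 — 16 and 101 days from 2031-11-08 (when the protest is served on the awardee) are 2031-11-24 and 2032-02-17 respectively; done 2032-02-22 — 5 days after the window closed.
Later steps need not be reached.

Step 6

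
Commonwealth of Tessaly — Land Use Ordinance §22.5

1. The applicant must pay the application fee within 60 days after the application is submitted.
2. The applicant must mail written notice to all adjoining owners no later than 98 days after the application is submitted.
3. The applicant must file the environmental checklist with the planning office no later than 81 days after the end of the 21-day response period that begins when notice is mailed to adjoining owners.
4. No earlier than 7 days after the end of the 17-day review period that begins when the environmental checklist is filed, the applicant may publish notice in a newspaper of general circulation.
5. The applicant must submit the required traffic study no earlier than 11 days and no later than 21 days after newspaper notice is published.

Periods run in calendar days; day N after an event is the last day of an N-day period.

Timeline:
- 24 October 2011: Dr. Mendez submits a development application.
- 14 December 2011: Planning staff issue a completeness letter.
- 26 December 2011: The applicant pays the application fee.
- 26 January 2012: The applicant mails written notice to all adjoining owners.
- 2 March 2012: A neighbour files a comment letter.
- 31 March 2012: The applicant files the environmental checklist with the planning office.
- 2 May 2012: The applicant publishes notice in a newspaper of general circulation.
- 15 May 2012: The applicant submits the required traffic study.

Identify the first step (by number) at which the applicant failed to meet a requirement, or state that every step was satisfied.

Step 1: 60 days after 24 October 2011 (when the application is submitted) is 23 December 2011; done 26 December 2011 — 3 days late.
The analysis stops there.

Step 1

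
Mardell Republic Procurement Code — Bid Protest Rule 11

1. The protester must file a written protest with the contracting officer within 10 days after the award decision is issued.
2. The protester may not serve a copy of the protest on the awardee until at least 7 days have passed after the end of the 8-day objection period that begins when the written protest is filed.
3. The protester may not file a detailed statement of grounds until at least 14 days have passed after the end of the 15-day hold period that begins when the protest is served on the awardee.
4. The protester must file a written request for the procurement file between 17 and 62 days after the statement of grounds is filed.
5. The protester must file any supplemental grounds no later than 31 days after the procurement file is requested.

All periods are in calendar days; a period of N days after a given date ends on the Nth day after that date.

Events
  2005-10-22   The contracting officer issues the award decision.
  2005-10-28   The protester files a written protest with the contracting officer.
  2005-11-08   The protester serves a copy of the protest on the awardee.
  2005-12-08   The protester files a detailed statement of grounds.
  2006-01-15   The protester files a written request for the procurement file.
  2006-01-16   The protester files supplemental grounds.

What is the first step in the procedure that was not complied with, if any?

(1) due by 2005-10-22 + 10 days = 2005-11-01; done 2005-10-28 — timely.
(2) permitted from 2005-11-05 + 7 days = 2005-11-12 onward; done 2005-11-08 — 4 days too early.
The analysis stops there.

Step 2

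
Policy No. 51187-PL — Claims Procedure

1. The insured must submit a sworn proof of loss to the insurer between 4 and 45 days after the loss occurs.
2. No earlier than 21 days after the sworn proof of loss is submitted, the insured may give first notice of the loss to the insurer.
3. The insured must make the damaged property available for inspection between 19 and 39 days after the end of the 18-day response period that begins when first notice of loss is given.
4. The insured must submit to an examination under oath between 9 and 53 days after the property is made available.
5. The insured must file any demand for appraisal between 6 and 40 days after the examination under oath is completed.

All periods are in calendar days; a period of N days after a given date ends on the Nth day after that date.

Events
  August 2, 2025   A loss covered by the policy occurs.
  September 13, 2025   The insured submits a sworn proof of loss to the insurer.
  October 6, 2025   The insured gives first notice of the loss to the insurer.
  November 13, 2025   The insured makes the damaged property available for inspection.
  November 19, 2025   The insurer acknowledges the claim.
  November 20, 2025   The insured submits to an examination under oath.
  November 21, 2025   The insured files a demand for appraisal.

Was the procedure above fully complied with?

(1) the permitted window runs from August 2, 2025 + 4 = August 6, 2025 to August 2, 2025 + 45 = September 16, 2025; done September 13, 2025 — within the window.
(2) permitted from September 13, 2025 + 21 days = October 4, 2025 onward; done October 6, 2025, after the minimum wait.
(3) the permitted window runs from October 24, 2025 + 19 = November 12, 2025 to October 24, 2025 + 39 = December 2, 2025; done November 13, 2025, which is between those dates.
(4) the permitted window runs from November 13, 2025 + 9 = November 22, 2025 to November 13, 2025 + 53 = January 5, 2026; done November 20, 2025 — 2 days before the window opened.

No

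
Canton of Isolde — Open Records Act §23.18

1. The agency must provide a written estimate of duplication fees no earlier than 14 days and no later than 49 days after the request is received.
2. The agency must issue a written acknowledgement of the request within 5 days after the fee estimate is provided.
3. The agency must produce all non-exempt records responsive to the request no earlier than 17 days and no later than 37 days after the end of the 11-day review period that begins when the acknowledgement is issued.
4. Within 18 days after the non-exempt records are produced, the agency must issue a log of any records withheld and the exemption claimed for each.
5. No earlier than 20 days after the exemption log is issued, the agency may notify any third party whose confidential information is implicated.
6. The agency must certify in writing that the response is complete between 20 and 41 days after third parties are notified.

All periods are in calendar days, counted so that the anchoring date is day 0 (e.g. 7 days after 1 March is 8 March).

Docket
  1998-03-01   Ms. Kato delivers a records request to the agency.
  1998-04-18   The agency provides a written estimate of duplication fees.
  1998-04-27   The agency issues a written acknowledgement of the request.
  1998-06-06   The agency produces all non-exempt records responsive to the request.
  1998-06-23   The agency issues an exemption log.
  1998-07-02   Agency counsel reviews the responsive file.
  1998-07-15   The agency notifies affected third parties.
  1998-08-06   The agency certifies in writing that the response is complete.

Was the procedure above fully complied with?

No

Step 1: the window is 14–49 days after 1998-03-01 (when the request is received), so 1998-03-15 through 1998-04-19; done 1998-04-18, which is between those dates.
Step 2: 5 days after 1998-04-18 (when the fee estimate is provided) is 1998-04-23; not done until 1998-04-27, 4 days after the deadline.
The procedure was therefore not followed at step 2.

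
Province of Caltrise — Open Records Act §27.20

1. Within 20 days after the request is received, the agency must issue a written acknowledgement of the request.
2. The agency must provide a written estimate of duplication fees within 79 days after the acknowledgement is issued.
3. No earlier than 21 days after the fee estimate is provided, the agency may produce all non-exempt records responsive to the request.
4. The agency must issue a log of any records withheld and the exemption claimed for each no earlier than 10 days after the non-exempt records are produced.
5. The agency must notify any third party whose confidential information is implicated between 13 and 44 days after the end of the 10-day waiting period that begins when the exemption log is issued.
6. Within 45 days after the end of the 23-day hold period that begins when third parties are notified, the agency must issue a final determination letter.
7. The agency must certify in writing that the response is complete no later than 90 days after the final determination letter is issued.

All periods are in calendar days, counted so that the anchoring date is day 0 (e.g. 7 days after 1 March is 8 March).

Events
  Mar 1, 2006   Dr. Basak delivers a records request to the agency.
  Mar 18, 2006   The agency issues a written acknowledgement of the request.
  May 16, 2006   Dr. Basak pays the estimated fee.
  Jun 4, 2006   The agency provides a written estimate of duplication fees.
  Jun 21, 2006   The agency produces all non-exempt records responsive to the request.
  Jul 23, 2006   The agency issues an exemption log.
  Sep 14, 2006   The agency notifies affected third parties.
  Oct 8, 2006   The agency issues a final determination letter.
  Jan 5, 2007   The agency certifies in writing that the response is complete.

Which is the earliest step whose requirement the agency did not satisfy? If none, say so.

Step 3

Step 1 — counting 20 days from Mar 1, 2006 (when the request is received) gives a deadline of Mar 21, 2006; completed Mar 18, 2006, before the deadline.
Step 2 — counting 79 days from Mar 18, 2006 (when the acknowledgement is issued) gives a deadline of Jun 5, 2006; Jun 4, 2006 is within that limit.
Step 3 — must wait 21 days from Jun 4, 2006 (when the fee estimate is provided), so not before Jun 25, 2006; Jun 21, 2006 is 4 days before the earliest permitted date.
The analysis stops there.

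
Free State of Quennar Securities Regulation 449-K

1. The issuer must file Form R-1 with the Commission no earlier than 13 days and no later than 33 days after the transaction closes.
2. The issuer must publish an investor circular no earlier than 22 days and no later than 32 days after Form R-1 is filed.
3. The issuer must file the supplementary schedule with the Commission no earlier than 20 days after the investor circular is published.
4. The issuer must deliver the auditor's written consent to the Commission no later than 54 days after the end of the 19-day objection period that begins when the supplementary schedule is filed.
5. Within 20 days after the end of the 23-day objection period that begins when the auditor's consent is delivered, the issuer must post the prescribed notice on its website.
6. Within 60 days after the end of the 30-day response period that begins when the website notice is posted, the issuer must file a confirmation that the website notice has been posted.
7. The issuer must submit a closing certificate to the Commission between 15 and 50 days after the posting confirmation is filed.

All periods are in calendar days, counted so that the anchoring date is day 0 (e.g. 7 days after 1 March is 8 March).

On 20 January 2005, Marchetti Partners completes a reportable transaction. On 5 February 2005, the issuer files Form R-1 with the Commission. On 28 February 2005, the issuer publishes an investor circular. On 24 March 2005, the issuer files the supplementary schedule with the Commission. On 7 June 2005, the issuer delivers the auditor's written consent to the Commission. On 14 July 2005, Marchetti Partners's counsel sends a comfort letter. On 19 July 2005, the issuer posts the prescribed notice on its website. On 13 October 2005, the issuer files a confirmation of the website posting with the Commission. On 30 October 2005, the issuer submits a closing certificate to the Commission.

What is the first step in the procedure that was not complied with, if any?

Step 4

Step 1 — 13 and 33 days from 20 January 2005 (when the transaction closes) are 2 February 2005 and 22 February 2005 respectively; done 5 February 2005, which is between those dates.
Step 2 — 22 and 32 days from 5 February 2005 (when Form R-1 is filed) are 27 February 2005 and 9 March 2005 respectively; done 28 February 2005, which is between those dates.
Step 3 — must wait 20 days from 28 February 2005 (when the investor circular is published), so not before 20 March 2005; done 24 March 2005, after the minimum wait.
Step 4 — counting 54 days from 12 April 2005 (end of the 19-day objection period, which began when the supplementary schedule is filed on 24 March 2005) gives a deadline of 5 June 2005; not done until 7 June 2005, 2 days after the deadline.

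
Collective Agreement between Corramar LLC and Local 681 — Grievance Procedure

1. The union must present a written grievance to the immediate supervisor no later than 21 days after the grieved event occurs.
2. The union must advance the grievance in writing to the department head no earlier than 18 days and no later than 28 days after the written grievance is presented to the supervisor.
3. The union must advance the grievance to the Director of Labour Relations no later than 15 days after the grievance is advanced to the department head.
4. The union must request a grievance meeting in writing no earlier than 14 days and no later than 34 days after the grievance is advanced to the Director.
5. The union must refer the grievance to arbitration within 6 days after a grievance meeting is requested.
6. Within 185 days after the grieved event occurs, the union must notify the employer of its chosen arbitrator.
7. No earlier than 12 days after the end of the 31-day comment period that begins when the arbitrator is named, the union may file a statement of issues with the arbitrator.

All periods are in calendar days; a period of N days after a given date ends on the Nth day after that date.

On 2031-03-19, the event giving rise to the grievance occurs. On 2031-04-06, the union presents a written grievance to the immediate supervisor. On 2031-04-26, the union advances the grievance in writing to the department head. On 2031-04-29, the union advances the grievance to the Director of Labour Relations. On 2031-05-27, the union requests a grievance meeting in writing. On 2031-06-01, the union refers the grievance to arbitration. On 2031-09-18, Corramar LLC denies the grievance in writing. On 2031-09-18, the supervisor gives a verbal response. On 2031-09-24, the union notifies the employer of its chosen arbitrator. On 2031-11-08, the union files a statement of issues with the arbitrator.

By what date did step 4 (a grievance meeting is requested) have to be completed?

Step 4 runs from 2031-04-29, when the grievance is advanced to the Director. The window is 14–34 days after 2031-04-29; it closes on 2031-06-02.

2031-06-02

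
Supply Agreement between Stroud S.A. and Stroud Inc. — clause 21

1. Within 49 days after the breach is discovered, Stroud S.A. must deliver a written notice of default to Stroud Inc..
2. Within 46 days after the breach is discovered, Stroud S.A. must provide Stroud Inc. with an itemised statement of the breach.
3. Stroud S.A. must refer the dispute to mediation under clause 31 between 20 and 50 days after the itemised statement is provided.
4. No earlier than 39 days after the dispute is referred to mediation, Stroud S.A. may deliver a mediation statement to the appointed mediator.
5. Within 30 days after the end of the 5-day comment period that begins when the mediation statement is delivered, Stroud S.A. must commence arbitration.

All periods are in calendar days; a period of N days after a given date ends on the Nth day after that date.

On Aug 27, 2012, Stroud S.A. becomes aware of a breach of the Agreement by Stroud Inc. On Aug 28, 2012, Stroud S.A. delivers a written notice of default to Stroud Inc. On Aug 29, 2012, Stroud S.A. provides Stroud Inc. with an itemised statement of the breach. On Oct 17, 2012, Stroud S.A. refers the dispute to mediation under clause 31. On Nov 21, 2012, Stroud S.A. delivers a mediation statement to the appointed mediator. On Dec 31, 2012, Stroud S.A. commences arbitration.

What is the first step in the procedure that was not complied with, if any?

Step 1: 49 days after Aug 27, 2012 (when the breach is discovered) is Oct 15, 2012; Aug 28, 2012 is within that limit.
Step 2: 46 days after Aug 27, 2012 (when the breach is discovered) is Oct 12, 2012; completed Aug 29, 2012, before the deadline.
Step 3: the window is 20–50 days after Aug 29, 2012 (when the itemised statement is provided), so Sep 18, 2012 through Oct 18, 2012; done Oct 17, 2012, which is between those dates.
Step 4: the earliest permitted date is 39 days after Oct 17, 2012 (when the dispute is referred to mediation), i.e. Nov 25, 2012; done Nov 21, 2012 — 4 days too early.
Later steps need not be reached.

Step 4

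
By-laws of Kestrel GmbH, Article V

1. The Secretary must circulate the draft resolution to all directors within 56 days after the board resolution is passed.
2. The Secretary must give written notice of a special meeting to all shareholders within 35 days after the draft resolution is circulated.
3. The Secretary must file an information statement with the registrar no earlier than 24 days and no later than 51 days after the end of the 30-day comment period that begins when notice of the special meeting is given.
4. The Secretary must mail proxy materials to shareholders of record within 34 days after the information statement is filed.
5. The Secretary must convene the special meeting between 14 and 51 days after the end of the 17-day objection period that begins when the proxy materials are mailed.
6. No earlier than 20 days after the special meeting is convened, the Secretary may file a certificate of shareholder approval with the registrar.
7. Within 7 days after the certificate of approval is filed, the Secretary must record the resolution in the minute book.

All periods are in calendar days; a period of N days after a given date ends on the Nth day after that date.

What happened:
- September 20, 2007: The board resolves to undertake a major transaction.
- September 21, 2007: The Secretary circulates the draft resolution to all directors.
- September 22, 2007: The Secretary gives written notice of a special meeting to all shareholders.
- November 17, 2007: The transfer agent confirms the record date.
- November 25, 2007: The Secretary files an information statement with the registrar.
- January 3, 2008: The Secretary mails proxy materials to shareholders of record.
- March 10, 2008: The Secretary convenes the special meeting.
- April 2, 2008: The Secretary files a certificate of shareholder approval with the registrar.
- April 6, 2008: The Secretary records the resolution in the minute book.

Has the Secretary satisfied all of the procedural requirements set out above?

No

(1) due by September 20, 2007 + 56 days = November 15, 2007; done September 21, 2007 — timely.
(2) due by September 21, 2007 + 35 days = October 26, 2007; completed September 22, 2007, before the deadline.
(3) the permitted window runs from October 22, 2007 + 24 = November 15, 2007 to October 22, 2007 + 51 = December 12, 2007; done November 25, 2007 — within the window.
(4) due by November 25, 2007 + 34 days = December 29, 2007; done January 3, 2008 — 5 days late.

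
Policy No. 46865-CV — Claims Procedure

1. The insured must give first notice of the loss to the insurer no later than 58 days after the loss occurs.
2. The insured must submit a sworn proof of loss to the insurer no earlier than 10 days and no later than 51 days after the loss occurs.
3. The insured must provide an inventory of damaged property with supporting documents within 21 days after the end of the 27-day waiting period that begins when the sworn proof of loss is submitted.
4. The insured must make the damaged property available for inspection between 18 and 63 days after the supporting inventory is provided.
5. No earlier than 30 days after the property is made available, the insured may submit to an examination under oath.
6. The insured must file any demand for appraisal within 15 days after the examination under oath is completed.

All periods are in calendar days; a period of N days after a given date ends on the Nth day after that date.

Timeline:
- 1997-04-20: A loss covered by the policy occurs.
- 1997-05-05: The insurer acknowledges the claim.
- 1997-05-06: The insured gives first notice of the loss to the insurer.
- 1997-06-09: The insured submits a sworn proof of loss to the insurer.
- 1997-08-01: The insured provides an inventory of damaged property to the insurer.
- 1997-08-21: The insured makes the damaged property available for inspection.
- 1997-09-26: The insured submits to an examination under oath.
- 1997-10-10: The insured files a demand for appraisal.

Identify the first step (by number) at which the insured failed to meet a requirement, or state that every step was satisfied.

Step 3

(1) due by 1997-04-20 + 58 days = 1997-06-17; done 1997-05-06 — timely.
(2) the permitted window runs from 1997-04-20 + 10 = 1997-04-30 to 1997-04-20 + 51 = 1997-06-10; 1997-06-09 falls inside that range.
(3) due by 1997-07-06 + 21 days = 1997-07-27; not done until 1997-08-01, 5 days after the deadline.
Later steps need not be reached.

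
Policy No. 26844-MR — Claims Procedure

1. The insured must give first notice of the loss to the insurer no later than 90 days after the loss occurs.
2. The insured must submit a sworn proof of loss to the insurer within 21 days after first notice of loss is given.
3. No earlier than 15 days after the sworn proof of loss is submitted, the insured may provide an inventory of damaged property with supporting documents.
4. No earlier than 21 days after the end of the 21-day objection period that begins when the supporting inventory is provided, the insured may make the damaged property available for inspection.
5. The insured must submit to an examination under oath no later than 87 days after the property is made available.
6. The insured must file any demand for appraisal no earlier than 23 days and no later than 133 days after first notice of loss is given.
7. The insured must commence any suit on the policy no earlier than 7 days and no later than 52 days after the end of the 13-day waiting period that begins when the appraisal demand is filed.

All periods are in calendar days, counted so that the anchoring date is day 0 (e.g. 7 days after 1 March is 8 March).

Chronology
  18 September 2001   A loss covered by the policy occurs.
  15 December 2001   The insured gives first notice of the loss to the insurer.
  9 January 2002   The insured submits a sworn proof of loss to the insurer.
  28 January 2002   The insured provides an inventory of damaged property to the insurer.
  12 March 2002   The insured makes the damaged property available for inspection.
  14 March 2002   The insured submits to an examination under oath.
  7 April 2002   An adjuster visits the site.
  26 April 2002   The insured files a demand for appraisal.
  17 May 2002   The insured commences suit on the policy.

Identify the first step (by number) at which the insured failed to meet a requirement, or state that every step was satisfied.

Step 2

Step 1: 90 days after 18 September 2001 (when the loss occurs) is 17 December 2001; completed 15 December 2001, before the deadline.
Step 2: 21 days after 15 December 2001 (when first notice of loss is given) is 5 January 2002; done 9 January 2002 — 4 days late.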